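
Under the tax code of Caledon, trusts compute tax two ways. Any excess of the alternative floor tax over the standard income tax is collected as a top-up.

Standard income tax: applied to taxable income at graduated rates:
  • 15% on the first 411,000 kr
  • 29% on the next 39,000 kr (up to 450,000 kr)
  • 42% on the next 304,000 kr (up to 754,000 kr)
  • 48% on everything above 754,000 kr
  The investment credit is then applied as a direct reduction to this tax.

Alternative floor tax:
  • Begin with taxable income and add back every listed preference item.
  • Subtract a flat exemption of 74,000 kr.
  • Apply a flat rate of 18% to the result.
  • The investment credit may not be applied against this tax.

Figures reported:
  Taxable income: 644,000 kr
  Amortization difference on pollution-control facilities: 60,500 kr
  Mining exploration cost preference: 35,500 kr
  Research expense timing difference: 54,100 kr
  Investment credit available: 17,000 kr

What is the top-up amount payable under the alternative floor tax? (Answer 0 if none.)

Standard income tax:
  411,000 kr × 15% = 61,650 kr
  39,000 kr × 29% = 11,310 kr
  194,000 kr × 42% = 81,480 kr
  → 154,440 kr
  Less investment credit 17,000 kr → 137,440 kr

Alternative floor tax:
  Adjusted income: 644,000 kr + 60,500 kr + 35,500 kr + 54,100 kr = 794,100 kr
  Less exemption 74,000 kr → base 720,100 kr
  720,100 kr × 18% = 129,618 kr

129,618 kr ≤ 137,440 kr, so no add-on is due.

0 kr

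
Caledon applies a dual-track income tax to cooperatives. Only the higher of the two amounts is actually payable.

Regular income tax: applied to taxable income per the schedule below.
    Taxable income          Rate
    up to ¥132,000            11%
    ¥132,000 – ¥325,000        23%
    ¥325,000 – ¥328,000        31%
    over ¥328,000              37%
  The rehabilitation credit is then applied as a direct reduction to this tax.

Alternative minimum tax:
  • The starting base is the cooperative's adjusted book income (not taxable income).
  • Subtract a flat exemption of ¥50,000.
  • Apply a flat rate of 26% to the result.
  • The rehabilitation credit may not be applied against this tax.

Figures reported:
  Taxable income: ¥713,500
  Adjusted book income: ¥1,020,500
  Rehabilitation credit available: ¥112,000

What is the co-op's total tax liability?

Alternative minimum tax:
  Base (adjusted book income): ¥1,020,500
  Less exemption ¥50,000 → base ¥970,500
  ¥970,500 × 26% = ¥252,330

Regular income tax:
  ¥132,000 × 11% = ¥14,520
  ¥193,000 × 23% = ¥44,390
  ¥3,000 × 31% = ¥930
  ¥385,500 × 37% = ¥142,635
  → ¥202,475
  Less rehabilitation credit ¥112,000 → ¥90,475

¥252,330 > ¥90,475, so the alternative minimum tax is the binding amount.

¥252,330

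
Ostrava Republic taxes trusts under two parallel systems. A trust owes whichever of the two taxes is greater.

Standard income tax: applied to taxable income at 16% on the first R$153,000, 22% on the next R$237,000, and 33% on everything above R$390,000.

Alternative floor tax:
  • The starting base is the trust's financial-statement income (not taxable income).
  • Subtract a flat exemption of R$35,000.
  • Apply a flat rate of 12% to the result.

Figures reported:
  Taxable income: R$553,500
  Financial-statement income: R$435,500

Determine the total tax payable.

R$130,575

Standard income tax:
  R$153,000 × 16% = R$24,480
  R$237,000 × 22% = R$52,140
  R$163,500 × 33% = R$53,955
  → R$130,575

Alternative floor tax:
  Base (financial-statement income): R$435,500
  Less exemption R$35,000 → base R$400,500
  R$400,500 × 12% = R$48,060

R$130,575 > R$48,060, so the standard income tax governs.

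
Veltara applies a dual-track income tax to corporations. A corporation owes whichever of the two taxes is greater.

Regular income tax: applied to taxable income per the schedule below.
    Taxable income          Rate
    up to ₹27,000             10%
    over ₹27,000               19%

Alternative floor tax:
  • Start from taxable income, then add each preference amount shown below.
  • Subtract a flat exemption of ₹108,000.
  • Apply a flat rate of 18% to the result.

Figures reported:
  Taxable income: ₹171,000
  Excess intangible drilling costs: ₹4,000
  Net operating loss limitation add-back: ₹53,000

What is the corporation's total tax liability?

Regular income tax:
  ₹27,000 × 10% = ₹2,700
  ₹144,000 × 19% = ₹27,360
  → ₹30,060

Alternative floor tax:
  Adjusted income: ₹171,000 + ₹4,000 + ₹53,000 = ₹228,000
  Less exemption ₹108,000 → base ₹120,000
  ₹120,000 × 18% = ₹21,600

₹30,060 > ₹21,600, so the regular income tax governs.

₹30,060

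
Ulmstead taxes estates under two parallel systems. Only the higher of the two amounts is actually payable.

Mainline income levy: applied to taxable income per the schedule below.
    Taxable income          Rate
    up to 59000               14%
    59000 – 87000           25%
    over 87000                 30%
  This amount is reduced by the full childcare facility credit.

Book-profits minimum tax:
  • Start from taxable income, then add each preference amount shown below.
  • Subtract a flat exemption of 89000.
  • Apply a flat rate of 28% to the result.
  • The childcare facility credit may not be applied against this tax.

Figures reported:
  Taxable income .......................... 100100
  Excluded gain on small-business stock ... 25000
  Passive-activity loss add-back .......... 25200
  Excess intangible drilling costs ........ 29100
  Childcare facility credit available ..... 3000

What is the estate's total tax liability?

25312

Mainline income levy:
  59000 × 14% = 8260
  28000 × 25% = 7000
  13100 × 30% = 3930
  → 19190
  Less childcare facility credit 3000 → 16190

Book-profits minimum tax:
  Adjusted income: 100100 + 25000 + 25200 + 29100 = 179400
  Less exemption 89000 → base 90400
  90400 × 28% = 25312

25312 > 16190, so the book-profits minimum tax is the binding amount.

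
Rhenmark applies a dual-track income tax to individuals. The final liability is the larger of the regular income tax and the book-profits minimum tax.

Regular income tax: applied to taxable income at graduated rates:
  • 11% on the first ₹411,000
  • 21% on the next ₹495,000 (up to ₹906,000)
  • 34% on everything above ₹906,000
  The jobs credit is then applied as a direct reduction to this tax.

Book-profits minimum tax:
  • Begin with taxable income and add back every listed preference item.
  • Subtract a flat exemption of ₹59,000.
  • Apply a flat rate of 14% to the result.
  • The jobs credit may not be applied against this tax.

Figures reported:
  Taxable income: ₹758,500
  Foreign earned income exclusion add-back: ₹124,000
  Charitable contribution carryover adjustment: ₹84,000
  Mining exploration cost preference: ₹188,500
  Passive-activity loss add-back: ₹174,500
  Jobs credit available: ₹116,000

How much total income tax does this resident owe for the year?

₹177,870

Regular income tax:
  ₹411,000 × 11% = ₹45,210
  ₹347,500 × 21% = ₹72,975
  → ₹118,185
  Less jobs credit ₹116,000 → ₹2,185

Book-profits minimum tax:
  Adjusted income: ₹758,500 + ₹124,000 + ₹84,000 + ₹188,500 + ₹174,500 = ₹1,329,500
  Less exemption ₹59,000 → base ₹1,270,500
  ₹1,270,500 × 14% = ₹177,870

₹177,870 > ₹2,185, so the book-profits minimum tax is the binding amount.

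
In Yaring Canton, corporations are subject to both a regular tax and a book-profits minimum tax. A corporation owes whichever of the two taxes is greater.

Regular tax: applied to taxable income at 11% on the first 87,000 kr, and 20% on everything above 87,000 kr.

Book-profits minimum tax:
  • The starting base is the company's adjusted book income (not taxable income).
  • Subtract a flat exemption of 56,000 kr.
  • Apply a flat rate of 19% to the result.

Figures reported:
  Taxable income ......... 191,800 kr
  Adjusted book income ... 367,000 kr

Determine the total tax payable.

Regular tax:
  87,000 kr × 11% = 9,570 kr
  104,800 kr × 20% = 20,960 kr
  → 30,530 kr

Book-profits minimum tax:
  Base (adjusted book income): 367,000 kr
  Less exemption 56,000 kr → base 311,000 kr
  311,000 kr × 19% = 59,090 kr

59,090 kr > 30,530 kr, so the book-profits minimum tax is the binding amount.

59,090 kr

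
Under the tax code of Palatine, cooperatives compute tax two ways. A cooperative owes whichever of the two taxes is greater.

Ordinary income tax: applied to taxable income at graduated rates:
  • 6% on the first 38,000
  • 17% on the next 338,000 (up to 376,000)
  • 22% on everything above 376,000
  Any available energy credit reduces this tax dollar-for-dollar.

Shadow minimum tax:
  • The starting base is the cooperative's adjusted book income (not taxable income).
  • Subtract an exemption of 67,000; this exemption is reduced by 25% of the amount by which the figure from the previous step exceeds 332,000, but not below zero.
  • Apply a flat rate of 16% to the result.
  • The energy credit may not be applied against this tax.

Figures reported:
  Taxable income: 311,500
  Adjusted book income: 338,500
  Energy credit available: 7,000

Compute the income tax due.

Ordinary income tax:
  38,000 × 6% = 2,280
  273,500 × 17% = 46,495
  → 48,775
  Less energy credit 7,000 → 41,775

Shadow minimum tax:
  Base (adjusted book income): 338,500
  Exemption: 67,000 − 25% × (338,500 − 332,000) = 67,000 − 1,625 = 65,375
  Base: 338,500 − 65,375 = 273,125
  273,125 × 16% = 43,700

43,700 > 41,775, so the shadow minimum tax is the binding amount.

43,700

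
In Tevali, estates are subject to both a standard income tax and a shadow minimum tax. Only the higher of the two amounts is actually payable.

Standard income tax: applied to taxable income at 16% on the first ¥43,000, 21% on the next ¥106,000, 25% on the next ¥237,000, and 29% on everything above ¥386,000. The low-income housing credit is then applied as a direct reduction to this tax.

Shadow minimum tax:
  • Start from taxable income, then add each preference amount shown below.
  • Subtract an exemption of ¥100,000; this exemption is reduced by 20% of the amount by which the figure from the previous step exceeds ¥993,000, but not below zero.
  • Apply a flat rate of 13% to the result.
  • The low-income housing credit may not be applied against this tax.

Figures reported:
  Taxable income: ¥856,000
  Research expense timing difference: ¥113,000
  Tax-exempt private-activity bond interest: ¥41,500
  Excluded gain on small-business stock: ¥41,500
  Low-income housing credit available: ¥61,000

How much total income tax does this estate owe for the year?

¥163,690

Standard income tax:
  ¥43,000 × 16% = ¥6,880
  ¥106,000 × 21% = ¥22,260
  ¥237,000 × 25% = ¥59,250
  ¥470,000 × 29% = ¥136,300
  → ¥224,690
  Less low-income housing credit ¥61,000 → ¥163,690

Shadow minimum tax:
  Adjusted income: ¥856,000 + ¥113,000 + ¥41,500 + ¥41,500 = ¥1,052,000
  Exemption: ¥100,000 − 20% × (¥1,052,000 − ¥993,000) = ¥100,000 − ¥11,800 = ¥88,200
  Base: ¥1,052,000 − ¥88,200 = ¥963,800
  ¥963,800 × 13% = ¥125,294

¥163,690 > ¥125,294, so the standard income tax governs.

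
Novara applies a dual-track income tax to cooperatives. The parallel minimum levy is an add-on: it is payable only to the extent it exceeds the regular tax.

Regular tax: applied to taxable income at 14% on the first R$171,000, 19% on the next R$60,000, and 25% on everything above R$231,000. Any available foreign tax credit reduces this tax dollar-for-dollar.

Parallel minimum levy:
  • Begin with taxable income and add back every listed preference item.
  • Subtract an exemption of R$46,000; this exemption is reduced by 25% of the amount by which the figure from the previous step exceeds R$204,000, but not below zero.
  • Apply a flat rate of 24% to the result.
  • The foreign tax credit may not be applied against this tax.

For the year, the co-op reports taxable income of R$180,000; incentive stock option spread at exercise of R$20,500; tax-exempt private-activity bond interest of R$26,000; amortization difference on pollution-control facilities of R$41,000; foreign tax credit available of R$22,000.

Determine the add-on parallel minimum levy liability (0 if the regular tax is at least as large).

R$53,320

Parallel minimum levy:
  Adjusted income: R$180,000 + R$20,500 + R$26,000 + R$41,000 = R$267,500
  Exemption: R$46,000 − 25% × (R$267,500 − R$204,000) = R$46,000 − R$15,875 = R$30,125
  Base: R$267,500 − R$30,125 = R$237,375
  R$237,375 × 24% = R$56,970

Regular tax:
  R$171,000 × 14% = R$23,940
  R$9,000 × 19% = R$1,710
  → R$25,650
  Less foreign tax credit R$22,000 → R$3,650

Excess of parallel minimum levy over regular tax: R$56,970 − R$3,650 = R$53,320.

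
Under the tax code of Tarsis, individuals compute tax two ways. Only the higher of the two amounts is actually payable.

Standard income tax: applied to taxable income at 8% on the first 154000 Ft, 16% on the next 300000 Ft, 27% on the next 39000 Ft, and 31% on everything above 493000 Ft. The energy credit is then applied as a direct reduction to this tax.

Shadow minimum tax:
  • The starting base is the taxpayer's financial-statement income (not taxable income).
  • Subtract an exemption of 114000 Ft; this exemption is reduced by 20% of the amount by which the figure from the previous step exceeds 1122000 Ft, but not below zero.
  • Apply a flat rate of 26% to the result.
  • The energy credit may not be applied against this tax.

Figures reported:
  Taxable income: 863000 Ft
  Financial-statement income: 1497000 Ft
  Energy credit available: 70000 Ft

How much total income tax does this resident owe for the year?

Shadow minimum tax:
  Base (financial-statement income): 1497000 Ft
  Exemption: 114000 Ft − 20% × (1497000 Ft − 1122000 Ft) = 114000 Ft − 75000 Ft = 39000 Ft
  Base: 1497000 Ft − 39000 Ft = 1458000 Ft
  1458000 Ft × 26% = 379080 Ft

Standard income tax:
  154000 Ft × 8% = 12320 Ft
  300000 Ft × 16% = 48000 Ft
  39000 Ft × 27% = 10530 Ft
  370000 Ft × 31% = 114700 Ft
  → 185550 Ft
  Less energy credit 70000 Ft → 115550 Ft

379080 Ft > 115550 Ft, so the shadow minimum tax is the binding amount.

379080 Ft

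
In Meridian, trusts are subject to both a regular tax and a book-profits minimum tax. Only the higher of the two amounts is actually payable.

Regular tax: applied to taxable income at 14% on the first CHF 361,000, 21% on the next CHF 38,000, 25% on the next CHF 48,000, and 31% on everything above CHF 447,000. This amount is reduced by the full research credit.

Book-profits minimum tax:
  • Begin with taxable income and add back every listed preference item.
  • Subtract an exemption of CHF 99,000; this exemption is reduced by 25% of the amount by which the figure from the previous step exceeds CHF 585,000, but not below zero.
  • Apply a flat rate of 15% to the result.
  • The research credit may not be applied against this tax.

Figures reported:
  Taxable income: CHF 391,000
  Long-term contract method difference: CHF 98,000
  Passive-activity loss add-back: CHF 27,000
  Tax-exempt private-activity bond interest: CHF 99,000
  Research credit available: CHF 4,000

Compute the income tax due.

Regular tax:
  CHF 361,000 × 14% = CHF 50,540
  CHF 30,000 × 21% = CHF 6,300
  → CHF 56,840
  Less research credit CHF 4,000 → CHF 52,840

Book-profits minimum tax:
  Adjusted income: CHF 391,000 + CHF 98,000 + CHF 27,000 + CHF 99,000 = CHF 615,000
  Exemption: CHF 99,000 − 25% × (CHF 615,000 − CHF 585,000) = CHF 99,000 − CHF 7,500 = CHF 91,500
  Base: CHF 615,000 − CHF 91,500 = CHF 523,500
  CHF 523,500 × 15% = CHF 78,525

CHF 78,525 > CHF 52,840, so the book-profits minimum tax is the binding amount.

CHF 78,525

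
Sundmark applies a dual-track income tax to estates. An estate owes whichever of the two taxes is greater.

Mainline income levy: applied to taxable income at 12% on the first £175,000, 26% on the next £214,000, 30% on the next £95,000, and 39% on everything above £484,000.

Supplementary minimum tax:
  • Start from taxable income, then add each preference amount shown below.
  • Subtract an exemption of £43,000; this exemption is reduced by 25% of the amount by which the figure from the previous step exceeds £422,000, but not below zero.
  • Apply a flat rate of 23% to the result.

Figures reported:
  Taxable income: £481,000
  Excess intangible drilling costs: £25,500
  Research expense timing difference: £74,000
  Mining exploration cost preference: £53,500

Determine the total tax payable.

Supplementary minimum tax:
  Adjusted income: £481,000 + £25,500 + £74,000 + £53,500 = £634,000
  Exemption: 25% × (£634,000 − £422,000) = £53,000 ≥ £43,000, so the exemption is fully phased out
  Base: £634,000 − £0 = £634,000
  £634,000 × 23% = £145,820

Mainline income levy:
  £175,000 × 12% = £21,000
  £214,000 × 26% = £55,640
  £92,000 × 30% = £27,600
  → £104,240

£145,820 > £104,240, so the supplementary minimum tax is the binding amount.

£145,820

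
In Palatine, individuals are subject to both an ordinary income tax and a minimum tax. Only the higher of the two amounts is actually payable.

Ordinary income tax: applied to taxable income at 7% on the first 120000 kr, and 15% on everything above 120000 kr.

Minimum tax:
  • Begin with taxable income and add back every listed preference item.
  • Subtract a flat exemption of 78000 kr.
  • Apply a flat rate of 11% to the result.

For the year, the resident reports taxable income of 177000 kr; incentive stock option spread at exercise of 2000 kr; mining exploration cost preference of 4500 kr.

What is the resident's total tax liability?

16950 kr

Minimum tax:
  Adjusted income: 177000 kr + 2000 kr + 4500 kr = 183500 kr
  Less exemption 78000 kr → base 105500 kr
  105500 kr × 11% = 11605 kr

Ordinary income tax:
  120000 kr × 7% = 8400 kr
  57000 kr × 15% = 8550 kr
  → 16950 kr

16950 kr > 11605 kr, so the ordinary income tax governs.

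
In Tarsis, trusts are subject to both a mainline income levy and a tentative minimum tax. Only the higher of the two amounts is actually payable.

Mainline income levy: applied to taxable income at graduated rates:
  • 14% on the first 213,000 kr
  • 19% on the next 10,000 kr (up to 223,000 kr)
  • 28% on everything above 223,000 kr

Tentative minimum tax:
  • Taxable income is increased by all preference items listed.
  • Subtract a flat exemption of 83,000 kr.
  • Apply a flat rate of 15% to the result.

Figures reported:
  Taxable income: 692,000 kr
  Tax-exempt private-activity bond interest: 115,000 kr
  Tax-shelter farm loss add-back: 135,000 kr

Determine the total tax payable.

163,040 kr

Mainline income levy:
  213,000 kr × 14% = 29,820 kr
  10,000 kr × 19% = 1,900 kr
  469,000 kr × 28% = 131,320 kr
  → 163,040 kr

Tentative minimum tax:
  Adjusted income: 692,000 kr + 115,000 kr + 135,000 kr = 942,000 kr
  Less exemption 83,000 kr → base 859,000 kr
  859,000 kr × 15% = 128,850 kr

163,040 kr > 128,850 kr, so the mainline income levy governs.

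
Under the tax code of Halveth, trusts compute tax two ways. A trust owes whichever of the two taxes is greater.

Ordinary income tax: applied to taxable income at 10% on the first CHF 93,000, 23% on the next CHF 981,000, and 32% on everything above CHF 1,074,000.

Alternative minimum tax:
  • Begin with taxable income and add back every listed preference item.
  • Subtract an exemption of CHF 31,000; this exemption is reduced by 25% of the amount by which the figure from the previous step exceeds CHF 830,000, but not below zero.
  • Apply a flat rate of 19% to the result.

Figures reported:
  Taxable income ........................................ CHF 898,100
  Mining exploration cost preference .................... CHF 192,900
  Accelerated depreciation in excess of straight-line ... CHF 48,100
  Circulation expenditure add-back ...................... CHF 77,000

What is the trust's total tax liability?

Alternative minimum tax:
  Adjusted income: CHF 898,100 + CHF 192,900 + CHF 48,100 + CHF 77,000 = CHF 1,216,100
  Exemption: 25% × (CHF 1,216,100 − CHF 830,000) = CHF 96,525 ≥ CHF 31,000, so the exemption is fully phased out
  Base: CHF 1,216,100 − CHF 0 = CHF 1,216,100
  CHF 1,216,100 × 19% = CHF 231,059

Ordinary income tax:
  CHF 93,000 × 10% = CHF 9,300
  CHF 805,100 × 23% = CHF 185,173
  → CHF 194,473

CHF 231,059 > CHF 194,473, so the alternative minimum tax is the binding amount.

CHF 231,059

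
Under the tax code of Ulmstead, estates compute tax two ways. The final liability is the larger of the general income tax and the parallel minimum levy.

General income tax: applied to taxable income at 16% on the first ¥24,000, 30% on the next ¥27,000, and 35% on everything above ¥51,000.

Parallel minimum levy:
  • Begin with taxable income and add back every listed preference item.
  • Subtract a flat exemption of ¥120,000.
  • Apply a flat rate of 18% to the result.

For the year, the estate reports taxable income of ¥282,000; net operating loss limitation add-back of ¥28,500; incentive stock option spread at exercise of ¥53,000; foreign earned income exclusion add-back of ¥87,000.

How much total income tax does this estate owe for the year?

¥92,790

Parallel minimum levy:
  Adjusted income: ¥282,000 + ¥28,500 + ¥53,000 + ¥87,000 = ¥450,500
  Less exemption ¥120,000 → base ¥330,500
  ¥330,500 × 18% = ¥59,490

General income tax:
  ¥24,000 × 16% = ¥3,840
  ¥27,000 × 30% = ¥8,100
  ¥231,000 × 35% = ¥80,850
  → ¥92,790

¥92,790 > ¥59,490, so the general income tax governs.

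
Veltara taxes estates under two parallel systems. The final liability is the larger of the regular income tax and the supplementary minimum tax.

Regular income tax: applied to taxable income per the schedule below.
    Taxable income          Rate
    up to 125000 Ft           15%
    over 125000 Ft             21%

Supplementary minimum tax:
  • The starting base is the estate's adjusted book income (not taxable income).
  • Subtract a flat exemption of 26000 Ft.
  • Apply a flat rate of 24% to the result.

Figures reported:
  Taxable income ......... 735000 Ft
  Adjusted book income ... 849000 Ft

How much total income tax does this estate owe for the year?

Regular income tax:
  125000 Ft × 15% = 18750 Ft
  610000 Ft × 21% = 128100 Ft
  → 146850 Ft

Supplementary minimum tax:
  Base (adjusted book income): 849000 Ft
  Less exemption 26000 Ft → base 823000 Ft
  823000 Ft × 24% = 197520 Ft

197520 Ft > 146850 Ft, so the supplementary minimum tax is the binding amount.

197520 Ft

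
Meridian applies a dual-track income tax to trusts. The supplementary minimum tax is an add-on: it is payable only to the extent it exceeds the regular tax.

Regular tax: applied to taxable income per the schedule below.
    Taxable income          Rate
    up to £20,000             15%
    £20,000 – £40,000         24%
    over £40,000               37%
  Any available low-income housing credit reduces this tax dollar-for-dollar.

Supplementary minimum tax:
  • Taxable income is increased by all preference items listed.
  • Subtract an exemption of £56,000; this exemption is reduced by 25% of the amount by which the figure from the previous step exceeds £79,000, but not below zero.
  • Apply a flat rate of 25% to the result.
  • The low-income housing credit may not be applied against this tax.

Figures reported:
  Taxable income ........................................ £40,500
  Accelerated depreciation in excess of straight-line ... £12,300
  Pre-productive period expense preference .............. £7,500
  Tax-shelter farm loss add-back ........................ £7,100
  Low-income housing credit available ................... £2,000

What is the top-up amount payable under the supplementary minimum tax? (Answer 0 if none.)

Supplementary minimum tax:
  Adjusted income: £40,500 + £12,300 + £7,500 + £7,100 = £67,400
  Exemption: £67,400 ≤ £79,000, so full £56,000 applies
  Base: £67,400 − £56,000 = £11,400
  £11,400 × 25% = £2,850

Regular tax:
  £20,000 × 15% = £3,000
  £20,000 × 24% = £4,800
  £500 × 37% = £185
  → £7,985
  Less low-income housing credit £2,000 → £5,985

£2,850 ≤ £5,985, so no add-on is due.

£0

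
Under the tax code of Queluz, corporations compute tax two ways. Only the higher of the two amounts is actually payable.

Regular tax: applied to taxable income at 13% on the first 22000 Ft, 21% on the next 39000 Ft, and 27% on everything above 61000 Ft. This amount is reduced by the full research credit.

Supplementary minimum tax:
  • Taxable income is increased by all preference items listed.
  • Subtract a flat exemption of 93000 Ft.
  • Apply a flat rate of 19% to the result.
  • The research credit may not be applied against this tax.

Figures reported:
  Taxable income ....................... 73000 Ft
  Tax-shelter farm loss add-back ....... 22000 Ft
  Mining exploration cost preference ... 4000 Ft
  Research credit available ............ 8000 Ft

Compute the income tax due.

6290 Ft

Regular tax:
  22000 Ft × 13% = 2860 Ft
  39000 Ft × 21% = 8190 Ft
  12000 Ft × 27% = 3240 Ft
  → 14290 Ft
  Less research credit 8000 Ft → 6290 Ft

Supplementary minimum tax:
  Adjusted income: 73000 Ft + 22000 Ft + 4000 Ft = 99000 Ft
  Less exemption 93000 Ft → base 6000 Ft
  6000 Ft × 19% = 1140 Ft

6290 Ft > 1140 Ft, so the regular tax governs.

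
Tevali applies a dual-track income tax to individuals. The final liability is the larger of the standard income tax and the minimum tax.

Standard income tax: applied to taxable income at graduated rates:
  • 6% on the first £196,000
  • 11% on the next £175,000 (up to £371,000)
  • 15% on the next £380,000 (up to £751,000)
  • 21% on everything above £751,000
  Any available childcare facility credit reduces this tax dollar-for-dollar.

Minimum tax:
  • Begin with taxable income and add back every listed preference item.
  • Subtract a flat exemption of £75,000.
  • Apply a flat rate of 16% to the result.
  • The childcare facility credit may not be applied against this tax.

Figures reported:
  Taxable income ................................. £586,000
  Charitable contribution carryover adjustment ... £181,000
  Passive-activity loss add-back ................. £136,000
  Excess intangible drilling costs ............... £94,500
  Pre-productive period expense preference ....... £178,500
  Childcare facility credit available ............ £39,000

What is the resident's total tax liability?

£176,160

Minimum tax:
  Adjusted income: £586,000 + £181,000 + £136,000 + £94,500 + £178,500 = £1,176,000
  Less exemption £75,000 → base £1,101,000
  £1,101,000 × 16% = £176,160

Standard income tax:
  £196,000 × 6% = £11,760
  £175,000 × 11% = £19,250
  £215,000 × 15% = £32,250
  → £63,260
  Less childcare facility credit £39,000 → £24,260

£176,160 > £24,260, so the minimum tax is the binding amount.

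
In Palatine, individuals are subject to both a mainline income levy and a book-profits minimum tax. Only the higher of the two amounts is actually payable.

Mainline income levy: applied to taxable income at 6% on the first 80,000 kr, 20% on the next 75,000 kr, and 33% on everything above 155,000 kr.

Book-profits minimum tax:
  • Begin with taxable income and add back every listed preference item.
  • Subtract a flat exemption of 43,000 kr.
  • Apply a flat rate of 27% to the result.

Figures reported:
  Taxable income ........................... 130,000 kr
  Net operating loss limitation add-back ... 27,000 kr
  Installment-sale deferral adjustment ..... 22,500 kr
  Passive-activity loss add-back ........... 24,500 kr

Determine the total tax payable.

43,470 kr

Book-profits minimum tax:
  Adjusted income: 130,000 kr + 27,000 kr + 22,500 kr + 24,500 kr = 204,000 kr
  Less exemption 43,000 kr → base 161,000 kr
  161,000 kr × 27% = 43,470 kr

Mainline income levy:
  80,000 kr × 6% = 4,800 kr
  50,000 kr × 20% = 10,000 kr
  → 14,800 kr

43,470 kr > 14,800 kr, so the book-profits minimum tax is the binding amount.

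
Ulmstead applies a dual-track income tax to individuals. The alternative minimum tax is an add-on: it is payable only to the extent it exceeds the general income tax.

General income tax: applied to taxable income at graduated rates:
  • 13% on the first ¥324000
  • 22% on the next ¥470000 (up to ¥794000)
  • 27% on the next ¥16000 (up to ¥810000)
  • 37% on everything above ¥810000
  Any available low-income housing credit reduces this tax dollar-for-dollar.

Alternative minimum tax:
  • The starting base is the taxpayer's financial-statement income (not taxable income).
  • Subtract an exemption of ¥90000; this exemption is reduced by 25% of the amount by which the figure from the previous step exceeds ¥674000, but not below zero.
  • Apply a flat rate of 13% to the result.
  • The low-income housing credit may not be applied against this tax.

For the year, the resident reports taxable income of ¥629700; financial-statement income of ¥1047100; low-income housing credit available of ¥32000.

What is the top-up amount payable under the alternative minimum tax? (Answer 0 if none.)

¥58749

General income tax:
  ¥324000 × 13% = ¥42120
  ¥305700 × 22% = ¥67254
  → ¥109374
  Less low-income housing credit ¥32000 → ¥77374

Alternative minimum tax:
  Base (financial-statement income): ¥1047100
  Exemption: 25% × (¥1047100 − ¥674000) = ¥93275 ≥ ¥90000, so the exemption is fully phased out
  Base: ¥1047100 − ¥0 = ¥1047100
  ¥1047100 × 13% = ¥136123

Excess of alternative minimum tax over general income tax: ¥136123 − ¥77374 = ¥58749.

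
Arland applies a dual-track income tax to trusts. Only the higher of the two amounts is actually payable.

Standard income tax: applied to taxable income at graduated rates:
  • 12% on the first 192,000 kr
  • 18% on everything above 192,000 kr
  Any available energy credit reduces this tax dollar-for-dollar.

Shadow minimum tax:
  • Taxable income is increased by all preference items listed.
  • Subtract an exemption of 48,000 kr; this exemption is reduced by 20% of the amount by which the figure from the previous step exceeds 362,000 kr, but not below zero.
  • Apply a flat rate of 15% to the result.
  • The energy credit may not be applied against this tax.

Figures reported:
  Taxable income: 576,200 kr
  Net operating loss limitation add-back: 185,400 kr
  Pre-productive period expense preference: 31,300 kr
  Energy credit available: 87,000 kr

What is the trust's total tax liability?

118,935 kr

Shadow minimum tax:
  Adjusted income: 576,200 kr + 185,400 kr + 31,300 kr = 792,900 kr
  Exemption: 20% × (792,900 kr − 362,000 kr) = 86,180 kr ≥ 48,000 kr, so the exemption is fully phased out
  Base: 792,900 kr − 0 kr = 792,900 kr
  792,900 kr × 15% = 118,935 kr

Standard income tax:
  192,000 kr × 12% = 23,040 kr
  384,200 kr × 18% = 69,156 kr
  → 92,196 kr
  Less energy credit 87,000 kr → 5,196 kr

118,935 kr > 5,196 kr, so the shadow minimum tax is the binding amount.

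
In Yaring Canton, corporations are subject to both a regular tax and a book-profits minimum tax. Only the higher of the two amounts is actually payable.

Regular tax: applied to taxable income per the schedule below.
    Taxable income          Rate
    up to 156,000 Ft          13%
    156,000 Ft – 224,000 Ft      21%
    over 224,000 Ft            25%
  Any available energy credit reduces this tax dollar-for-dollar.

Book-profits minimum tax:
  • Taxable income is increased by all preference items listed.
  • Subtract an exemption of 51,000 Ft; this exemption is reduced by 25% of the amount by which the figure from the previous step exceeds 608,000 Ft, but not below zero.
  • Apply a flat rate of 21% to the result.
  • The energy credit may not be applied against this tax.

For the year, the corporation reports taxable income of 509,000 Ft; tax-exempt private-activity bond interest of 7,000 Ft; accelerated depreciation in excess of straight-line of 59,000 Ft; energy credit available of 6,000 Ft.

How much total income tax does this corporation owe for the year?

Regular tax:
  156,000 Ft × 13% = 20,280 Ft
  68,000 Ft × 21% = 14,280 Ft
  285,000 Ft × 25% = 71,250 Ft
  → 105,810 Ft
  Less energy credit 6,000 Ft → 99,810 Ft

Book-profits minimum tax:
  Adjusted income: 509,000 Ft + 7,000 Ft + 59,000 Ft = 575,000 Ft
  Exemption: 575,000 Ft ≤ 608,000 Ft, so full 51,000 Ft applies
  Base: 575,000 Ft − 51,000 Ft = 524,000 Ft
  524,000 Ft × 21% = 110,040 Ft

110,040 Ft > 99,810 Ft, so the book-profits minimum tax is the binding amount.

110,040 Ft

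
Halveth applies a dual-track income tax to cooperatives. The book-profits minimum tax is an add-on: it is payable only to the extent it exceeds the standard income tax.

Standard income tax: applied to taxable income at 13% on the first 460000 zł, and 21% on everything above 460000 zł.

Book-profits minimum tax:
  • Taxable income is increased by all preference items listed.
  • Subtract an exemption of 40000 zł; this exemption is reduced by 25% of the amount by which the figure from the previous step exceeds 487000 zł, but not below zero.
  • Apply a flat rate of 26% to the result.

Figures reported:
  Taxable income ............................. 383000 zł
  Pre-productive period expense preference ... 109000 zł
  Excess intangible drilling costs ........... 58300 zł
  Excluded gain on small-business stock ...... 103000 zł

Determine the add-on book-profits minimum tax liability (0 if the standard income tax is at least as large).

120068 zł

Standard income tax:
  383000 zł × 13% = 49790 zł

Book-profits minimum tax:
  Adjusted income: 383000 zł + 109000 zł + 58300 zł + 103000 zł = 653300 zł
  Exemption: 25% × (653300 zł − 487000 zł) = 41575 zł ≥ 40000 zł, so the exemption is fully phased out
  Base: 653300 zł − 0 zł = 653300 zł
  653300 zł × 26% = 169858 zł

Excess of book-profits minimum tax over standard income tax: 169858 zł − 49790 zł = 120068 zł.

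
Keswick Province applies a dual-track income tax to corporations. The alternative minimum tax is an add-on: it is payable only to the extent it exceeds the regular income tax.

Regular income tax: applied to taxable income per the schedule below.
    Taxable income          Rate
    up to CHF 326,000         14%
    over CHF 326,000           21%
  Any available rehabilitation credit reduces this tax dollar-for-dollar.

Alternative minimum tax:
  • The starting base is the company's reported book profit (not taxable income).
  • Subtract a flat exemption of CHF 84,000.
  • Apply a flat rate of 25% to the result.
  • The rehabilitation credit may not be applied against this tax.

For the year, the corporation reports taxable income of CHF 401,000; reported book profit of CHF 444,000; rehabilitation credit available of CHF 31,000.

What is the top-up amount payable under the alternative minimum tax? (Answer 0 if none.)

Alternative minimum tax:
  Base (reported book profit): CHF 444,000
  Less exemption CHF 84,000 → base CHF 360,000
  CHF 360,000 × 25% = CHF 90,000

Regular income tax:
  CHF 326,000 × 14% = CHF 45,640
  CHF 75,000 × 21% = CHF 15,750
  → CHF 61,390
  Less rehabilitation credit CHF 31,000 → CHF 30,390

Excess of alternative minimum tax over regular income tax: CHF 90,000 − CHF 30,390 = CHF 59,610.

CHF 59,610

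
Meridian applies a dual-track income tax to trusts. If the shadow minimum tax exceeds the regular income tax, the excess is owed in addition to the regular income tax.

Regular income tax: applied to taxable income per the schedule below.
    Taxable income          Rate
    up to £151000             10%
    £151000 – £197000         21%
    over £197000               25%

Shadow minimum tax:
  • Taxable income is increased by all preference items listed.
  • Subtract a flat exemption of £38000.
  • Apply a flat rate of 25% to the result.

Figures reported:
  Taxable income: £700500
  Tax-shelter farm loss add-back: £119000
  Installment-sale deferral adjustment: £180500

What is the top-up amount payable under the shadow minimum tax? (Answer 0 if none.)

Regular income tax:
  £151000 × 10% = £15100
  £46000 × 21% = £9660
  £503500 × 25% = £125875
  → £150635

Shadow minimum tax:
  Adjusted income: £700500 + £119000 + £180500 = £1000000
  Less exemption £38000 → base £962000
  £962000 × 25% = £240500

Excess of shadow minimum tax over regular income tax: £240500 − £150635 = £89865.

£89865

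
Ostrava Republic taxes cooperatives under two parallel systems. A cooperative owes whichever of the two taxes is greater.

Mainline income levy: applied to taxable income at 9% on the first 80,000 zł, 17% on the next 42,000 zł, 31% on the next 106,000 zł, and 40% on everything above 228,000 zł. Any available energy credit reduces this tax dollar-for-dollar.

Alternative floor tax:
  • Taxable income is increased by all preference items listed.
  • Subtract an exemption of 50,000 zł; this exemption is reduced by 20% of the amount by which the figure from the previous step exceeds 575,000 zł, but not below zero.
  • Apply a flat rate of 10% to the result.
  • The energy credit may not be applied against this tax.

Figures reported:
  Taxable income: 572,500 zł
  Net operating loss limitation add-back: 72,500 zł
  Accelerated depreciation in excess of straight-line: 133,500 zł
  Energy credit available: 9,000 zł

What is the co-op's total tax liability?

Alternative floor tax:
  Adjusted income: 572,500 zł + 72,500 zł + 133,500 zł = 778,500 zł
  Exemption: 50,000 zł − 20% × (778,500 zł − 575,000 zł) = 50,000 zł − 40,700 zł = 9,300 zł
  Base: 778,500 zł − 9,300 zł = 769,200 zł
  769,200 zł × 10% = 76,920 zł

Mainline income levy:
  80,000 zł × 9% = 7,200 zł
  42,000 zł × 17% = 7,140 zł
  106,000 zł × 31% = 32,860 zł
  344,500 zł × 40% = 137,800 zł
  → 185,000 zł
  Less energy credit 9,000 zł → 176,000 zł

176,000 zł > 76,920 zł, so the mainline income levy governs.

176,000 zł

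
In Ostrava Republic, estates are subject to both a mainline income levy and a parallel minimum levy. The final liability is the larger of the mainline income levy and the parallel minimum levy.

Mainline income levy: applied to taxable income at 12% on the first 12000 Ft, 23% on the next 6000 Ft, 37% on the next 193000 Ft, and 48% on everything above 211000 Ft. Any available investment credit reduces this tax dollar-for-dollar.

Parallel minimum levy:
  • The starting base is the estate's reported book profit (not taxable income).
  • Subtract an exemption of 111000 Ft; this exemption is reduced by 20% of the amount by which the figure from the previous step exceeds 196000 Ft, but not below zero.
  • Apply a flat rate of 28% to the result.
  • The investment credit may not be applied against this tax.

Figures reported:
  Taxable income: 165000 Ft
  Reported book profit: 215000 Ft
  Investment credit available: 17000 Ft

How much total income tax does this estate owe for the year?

Parallel minimum levy:
  Base (reported book profit): 215000 Ft
  Exemption: 111000 Ft − 20% × (215000 Ft − 196000 Ft) = 111000 Ft − 3800 Ft = 107200 Ft
  Base: 215000 Ft − 107200 Ft = 107800 Ft
  107800 Ft × 28% = 30184 Ft

Mainline income levy:
  12000 Ft × 12% = 1440 Ft
  6000 Ft × 23% = 1380 Ft
  147000 Ft × 37% = 54390 Ft
  → 57210 Ft
  Less investment credit 17000 Ft → 40210 Ft

40210 Ft > 30184 Ft, so the mainline income levy governs.

40210 Ft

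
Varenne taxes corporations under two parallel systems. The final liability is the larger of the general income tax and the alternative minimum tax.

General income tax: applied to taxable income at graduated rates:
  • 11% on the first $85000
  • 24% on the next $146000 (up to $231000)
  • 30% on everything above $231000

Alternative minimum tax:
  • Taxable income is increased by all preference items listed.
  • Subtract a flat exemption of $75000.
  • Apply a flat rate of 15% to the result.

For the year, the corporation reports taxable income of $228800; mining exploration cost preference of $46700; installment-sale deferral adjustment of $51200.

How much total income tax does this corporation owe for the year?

Alternative minimum tax:
  Adjusted income: $228800 + $46700 + $51200 = $326700
  Less exemption $75000 → base $251700
  $251700 × 15% = $37755

General income tax:
  $85000 × 11% = $9350
  $143800 × 24% = $34512
  → $43862

$43862 > $37755, so the general income tax governs.

$43862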